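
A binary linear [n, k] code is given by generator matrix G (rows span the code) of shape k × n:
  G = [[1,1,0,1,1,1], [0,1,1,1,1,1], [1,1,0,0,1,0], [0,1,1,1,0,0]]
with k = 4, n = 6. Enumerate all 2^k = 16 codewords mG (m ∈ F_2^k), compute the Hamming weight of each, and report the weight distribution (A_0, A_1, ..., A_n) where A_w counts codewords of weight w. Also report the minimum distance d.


Weight distribution: A_0 = 1, A_2 = 4, A_3 = 6, A_4 = 3, A_5 = 2. Minimum distance d = 2.

Enumerate all 2^4 = 16 messages m ∈ F_2^4.
For each, compute codeword c = mG in F_2^6, then tally its weight.
  m = 0000 → c = 000000, weight = 0.
  m = 1000 → c = 110111, weight = 5.
  m = 0100 → c = 011111, weight = 5.
  m = 1100 → c = 101000, weight = 2.
  m = 0010 → c = 110010, weight = 3.
  m = 1010 → c = 000101, weight = 2.
  m = 0110 → c = 101101, weight = 4.
  m = 1110 → c = 011010, weight = 3.
  m = 0001 → c = 011100, weight = 3.
  m = 1001 → c = 101011, weight = 4.
  m = 0101 → c = 000011, weight = 2.
  m = 1101 → c = 110100, weight = 3.
  m = 0011 → c = 101110, weight = 4.
  m = 1011 → c = 011001, weight = 3.
  m = 0111 → c = 110001, weight = 3.
  m = 1111 → c = 000110, weight = 2.
Tally weights:
  weight 0: 1 codewords.
  weight 2: 4 codewords.
  weight 3: 6 codewords.
  weight 4: 3 codewords.
  weight 5: 2 codewords.
Minimum distance d = smallest w > 0 with A_w > 0 = 2.
Sanity: Σ A_w = 16 = 2^4 = 16 ✓.


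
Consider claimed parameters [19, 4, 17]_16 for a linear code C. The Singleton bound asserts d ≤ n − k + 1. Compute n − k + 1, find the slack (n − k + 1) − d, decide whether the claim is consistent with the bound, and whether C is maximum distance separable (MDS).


Singleton RHS = n − k + 1 = 16, slack = -1, bound violated (no such code; not MDS).

Singleton bound: d ≤ n − k + 1.
Here n = 19, k = 4, so n − k + 1 = 16.
Given d = 17, check d ≤ 16: NO.
Slack = (n − k + 1) − d = -1.
The slack is negative: d = 17 exceeds n − k + 1 = 16 by 1, so the Singleton bound is violated and no linear [19, 4, 17]_16 code can exist. In particular it is not MDS (MDS requires d = n − k + 1 exactly).
Description: the claimed parameters are [19, 4, 17]_16; such a code would be impossible (violates the Singleton bound).


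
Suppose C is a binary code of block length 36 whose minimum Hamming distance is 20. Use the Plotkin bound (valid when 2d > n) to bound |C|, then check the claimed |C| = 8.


Plotkin bound M ≤ 10; given |C| = 8 ≤ bound (satisfied).

Check applicability: 2d = 40, n = 36.
2d − n = 4 > 0, so Plotkin applies.
Compute d/(2d−n) = 20/4 ≈ 5.0000.
⌊d/(2d−n)⌋ = 5.
Plotkin bound: M ≤ 2·5 = 10.
Given |C| = 8, check: satisfied.
This |C| is below the Plotkin bound.


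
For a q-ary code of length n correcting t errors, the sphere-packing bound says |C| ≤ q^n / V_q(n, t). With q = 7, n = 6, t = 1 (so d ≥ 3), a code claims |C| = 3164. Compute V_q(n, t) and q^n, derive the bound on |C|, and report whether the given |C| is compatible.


V_q(n, t) = 37, q^n = 117649, Hamming bound = 3179, |C| = 3164 ≤ bound (satisfied).

Step 1: Compute V_q(n, t) = Σ_{j=0}^1 C(n, j) (q−1)^j.
  j = 0: C(6,0)·(6)^0 = 1·1 = 1.
  j = 1: C(6,1)·(6)^1 = 6·6 = 36.
  V_q(n, t) = 1 + 36 = 37.
Step 2: q^n = 7^6 = 117649.
Step 3: Hamming bound ⌊q^n / V_q(n,t)⌋ = ⌊117649/37⌋ = 3179.
Step 4: Compare |C| = 3164 to 3179: satisfied.
The claimed |C| lies below the Hamming bound.


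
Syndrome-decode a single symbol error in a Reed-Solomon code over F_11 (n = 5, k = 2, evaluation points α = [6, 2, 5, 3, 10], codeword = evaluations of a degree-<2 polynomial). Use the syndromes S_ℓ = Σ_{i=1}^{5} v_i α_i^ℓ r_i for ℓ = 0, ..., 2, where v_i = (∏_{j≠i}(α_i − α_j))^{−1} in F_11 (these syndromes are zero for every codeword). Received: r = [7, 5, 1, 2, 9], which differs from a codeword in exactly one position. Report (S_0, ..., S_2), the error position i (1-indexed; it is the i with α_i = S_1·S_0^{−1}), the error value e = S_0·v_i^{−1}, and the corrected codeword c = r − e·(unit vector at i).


S = (1, 3, 9), error at position 4, error magnitude e = 2, c = [7, 5, 1, 0, 9].

Step 1: column multipliers v_i = (∏_{j≠i}(α_i − α_j))^{−1} mod 11.
  i = 1 (α = 6): (6−2)(6−5)(6−3)(6−10) = 4·1·3·(−4) = −48 ≡ 7, so v_1 = 7^{−1} = 8 (mod 11).
  i = 2 (α = 2): (2−6)(2−5)(2−3)(2−10) = (−4)·(−3)·(−1)·(−8) = 96 ≡ 8, so v_2 = 8^{−1} = 7 (mod 11).
  i = 3 (α = 5): (5−6)(5−2)(5−3)(5−10) = (−1)·3·2·(−5) = 30 ≡ 8, so v_3 = 8^{−1} = 7 (mod 11).
  i = 4 (α = 3): (3−6)(3−2)(3−5)(3−10) = (−3)·1·(−2)·(−7) = −42 ≡ 2, so v_4 = 2^{−1} = 6 (mod 11).
  i = 5 (α = 10): (10−6)(10−2)(10−5)(10−3) = 4·8·5·7 = 1120 ≡ 9, so v_5 = 9^{−1} = 5 (mod 11).
  v = [8, 7, 7, 6, 5].
Step 2: syndromes of r = [7, 5, 1, 2, 9] (all sums mod 11).
  S_0 = Σ v_i r_i = 8·7 + 7·5 + 7·1 + 6·2 + 5·9 = 155 ≡ 1.
  S_1 = Σ v_i α_i r_i = 8·6·7 + 7·2·5 + 7·5·1 + 6·3·2 + 5·10·9 = 927 ≡ 3.
  α_i^2 mod 11 = [3, 4, 3, 9, 1].
  S_2 = Σ v_i α_i^2 r_i = 8·3·7 + 7·4·5 + 7·3·1 + 6·9·2 + 5·1·9 = 482 ≡ 9.
  S = (1, 3, 9) ≠ 0, so r is not a codeword (an error is present).
Step 3: locate the error. For a single error e at position i, S_ℓ = v_i·e·α_i^ℓ, so α_err = S_1/S_0.
  S_0^{−1} = 1^{−1} = 1 (mod 11), so α_err = 3·1 = 3 ≡ 3 = α_4. Error position i = 4.
  Consistency check: S_2/S_1 = 9·4 = 36 ≡ 3 = α_err ✓ (single-error assumption holds).
Step 4: error magnitude e = S_0/v_4 = S_0·∏_{j≠4}(α_4 − α_j) = 1·2 = 2 ≡ 2 (mod 11).
Step 5: correct position 4: c_4 = r_4 − e = 2 − 2 ≡ 0 (mod 11). Hence c = [7, 5, 1, 0, 9].
  Check: interpolating c through the α_i gives m(x) = 4 + 6·x (degree < 2) with m(α_i) = c_i for every i, so c is indeed a codeword.


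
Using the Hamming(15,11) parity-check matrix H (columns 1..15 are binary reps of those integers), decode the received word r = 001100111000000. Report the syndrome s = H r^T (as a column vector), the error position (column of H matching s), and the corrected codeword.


s = (0, 0, 0, 1)^T, error position = 1, corrected codeword c = 101100111000000

Compute s = H r^T mod 2 one row at a time:
  s_1 = 1 + 1 + 0 + 0 + 0 + 0 + 0 + 0 = 2 ≡ 0 (mod 2).
  s_2 = 1 + 0 + 0 + 1 + 0 + 0 + 0 + 0 = 2 ≡ 0 (mod 2).
  s_3 = 0 + 1 + 0 + 1 + 0 + 0 + 0 + 0 = 2 ≡ 0 (mod 2).
  s_4 = 0 + 1 + 0 + 1 + 1 + 0 + 0 + 0 = 3 ≡ 1 (mod 2).
s = (0, 0, 0, 1)^T — this equals column 1 of H (binary 0001), so error is at position 1.
Correct: flip bit 1 of r = 001100111000000 to get c = 101100111000000.


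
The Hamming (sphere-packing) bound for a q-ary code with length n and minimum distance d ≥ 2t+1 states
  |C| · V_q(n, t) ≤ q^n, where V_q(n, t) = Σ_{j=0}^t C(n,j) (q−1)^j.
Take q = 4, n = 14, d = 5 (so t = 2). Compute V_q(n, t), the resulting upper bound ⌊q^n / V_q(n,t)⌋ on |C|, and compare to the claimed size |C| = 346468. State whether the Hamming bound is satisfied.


V_q(n, t) = 862, q^n = 268435456, Hamming bound = 311410, |C| = 346468 > bound (violated).

Step 1: Compute V_q(n, t) = Σ_{j=0}^2 C(n, j) (q−1)^j.
  j = 0: C(14,0)·(3)^0 = 1·1 = 1.
  j = 1: C(14,1)·(3)^1 = 14·3 = 42.
  j = 2: C(14,2)·(3)^2 = 91·9 = 819.
  V_q(n, t) = 1 + 42 + 819 = 862.
Step 2: q^n = 4^14 = 268435456.
Step 3: Hamming bound ⌊q^n / V_q(n,t)⌋ = ⌊268435456/862⌋ = 311410.
Step 4: Compare |C| = 346468 to 311410: violated.
The claimed |C| lies above the Hamming bound, so no 4-ary code of length 14 with d ≥ 5 can have 346468 codewords.


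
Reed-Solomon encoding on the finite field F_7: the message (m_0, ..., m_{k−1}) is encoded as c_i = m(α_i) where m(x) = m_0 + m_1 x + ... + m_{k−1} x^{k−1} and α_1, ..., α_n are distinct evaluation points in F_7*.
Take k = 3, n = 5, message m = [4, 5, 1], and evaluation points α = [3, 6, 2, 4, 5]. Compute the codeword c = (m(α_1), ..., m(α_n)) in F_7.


c = [0, 0, 4, 5, 5]

Message polynomial: m(x) = 4 + 5·x + 1·x^2 (mod 7).
For each evaluation point α_i, compute m(α_i) mod 7:
  α_1 = 3: Horner steps 1 → 1 → 0, so m(3) = 0.
  α_2 = 6: Horner steps 1 → 4 → 0, so m(6) = 0.
  α_3 = 2: Horner steps 1 → 0 → 4, so m(2) = 4.
  α_4 = 4: Horner steps 1 → 2 → 5, so m(4) = 5.
  α_5 = 5: Horner steps 1 → 3 → 5, so m(5) = 5.
Codeword c = [0, 0, 4, 5, 5] ∈ F_7^5.


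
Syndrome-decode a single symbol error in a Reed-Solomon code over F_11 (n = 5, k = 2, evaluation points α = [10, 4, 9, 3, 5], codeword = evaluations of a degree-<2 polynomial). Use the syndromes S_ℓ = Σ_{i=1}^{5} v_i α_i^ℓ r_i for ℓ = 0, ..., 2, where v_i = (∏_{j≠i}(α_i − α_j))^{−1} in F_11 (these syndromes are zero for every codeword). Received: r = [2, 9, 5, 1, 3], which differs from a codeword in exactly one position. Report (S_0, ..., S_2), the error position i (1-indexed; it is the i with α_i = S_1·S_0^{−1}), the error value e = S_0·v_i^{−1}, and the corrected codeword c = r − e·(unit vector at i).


S = (9, 1, 5), error at position 5, error magnitude e = 8, c = [2, 9, 5, 1, 6].

Step 1: column multipliers v_i = (∏_{j≠i}(α_i − α_j))^{−1} mod 11.
  i = 1 (α = 10): (10−4)(10−9)(10−3)(10−5) = 6·1·7·5 = 210 ≡ 1, so v_1 = 1^{−1} = 1 (mod 11).
  i = 2 (α = 4): (4−10)(4−9)(4−3)(4−5) = (−6)·(−5)·1·(−1) = −30 ≡ 3, so v_2 = 3^{−1} = 4 (mod 11).
  i = 3 (α = 9): (9−10)(9−4)(9−3)(9−5) = (−1)·5·6·4 = −120 ≡ 1, so v_3 = 1^{−1} = 1 (mod 11).
  i = 4 (α = 3): (3−10)(3−4)(3−9)(3−5) = (−7)·(−1)·(−6)·(−2) = 84 ≡ 7, so v_4 = 7^{−1} = 8 (mod 11).
  i = 5 (α = 5): (5−10)(5−4)(5−9)(5−3) = (−5)·1·(−4)·2 = 40 ≡ 7, so v_5 = 7^{−1} = 8 (mod 11).
  v = [1, 4, 1, 8, 8].
Step 2: syndromes of r = [2, 9, 5, 1, 3] (all sums mod 11).
  S_0 = Σ v_i r_i = 1·2 + 4·9 + 1·5 + 8·1 + 8·3 = 75 ≡ 9.
  S_1 = Σ v_i α_i r_i = 1·10·2 + 4·4·9 + 1·9·5 + 8·3·1 + 8·5·3 = 353 ≡ 1.
  α_i^2 mod 11 = [1, 5, 4, 9, 3].
  S_2 = Σ v_i α_i^2 r_i = 1·1·2 + 4·5·9 + 1·4·5 + 8·9·1 + 8·3·3 = 346 ≡ 5.
  S = (9, 1, 5) ≠ 0, so r is not a codeword (an error is present).
Step 3: locate the error. For a single error e at position i, S_ℓ = v_i·e·α_i^ℓ, so α_err = S_1/S_0.
  S_0^{−1} = 9^{−1} = 5 (mod 11), so α_err = 1·5 = 5 ≡ 5 = α_5. Error position i = 5.
  Consistency check: S_2/S_1 = 5·1 = 5 ≡ 5 = α_err ✓ (single-error assumption holds).
Step 4: error magnitude e = S_0/v_5 = S_0·∏_{j≠5}(α_5 − α_j) = 9·7 = 63 ≡ 8 (mod 11).
Step 5: correct position 5: c_5 = r_5 − e = 3 − 8 ≡ 6 (mod 11). Hence c = [2, 9, 5, 1, 6].
  Check: interpolating c through the α_i gives m(x) = 10 + 8·x (degree < 2) with m(α_i) = c_i for every i, so c is indeed a codeword.


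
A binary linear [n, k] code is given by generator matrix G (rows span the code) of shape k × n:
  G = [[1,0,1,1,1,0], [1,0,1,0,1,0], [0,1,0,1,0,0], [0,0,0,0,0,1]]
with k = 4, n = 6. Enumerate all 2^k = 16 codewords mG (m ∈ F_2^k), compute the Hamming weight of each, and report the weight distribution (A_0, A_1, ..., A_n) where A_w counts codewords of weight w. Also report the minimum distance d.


Weight distribution: A_0 = 1, A_1 = 3, A_2 = 3, A_3 = 2, A_4 = 3, A_5 = 3, A_6 = 1. Minimum distance d = 1.

Enumerate all 2^4 = 16 messages m ∈ F_2^4.
For each, compute codeword c = mG in F_2^6, then tally its weight.
  m = 0000 → c = 000000, weight = 0.
  m = 1000 → c = 101110, weight = 4.
  m = 0100 → c = 101010, weight = 3.
  m = 1100 → c = 000100, weight = 1.
  m = 0010 → c = 010100, weight = 2.
  m = 1010 → c = 111010, weight = 4.
  m = 0110 → c = 111110, weight = 5.
  m = 1110 → c = 010000, weight = 1.
  m = 0001 → c = 000001, weight = 1.
  m = 1001 → c = 101111, weight = 5.
  m = 0101 → c = 101011, weight = 4.
  m = 1101 → c = 000101, weight = 2.
  m = 0011 → c = 010101, weight = 3.
  m = 1011 → c = 111011, weight = 5.
  m = 0111 → c = 111111, weight = 6.
  m = 1111 → c = 010001, weight = 2.
Tally weights:
  weight 0: 1 codewords.
  weight 1: 3 codewords.
  weight 2: 3 codewords.
  weight 3: 2 codewords.
  weight 4: 3 codewords.
  weight 5: 3 codewords.
  weight 6: 1 codewords.
Minimum distance d = smallest w > 0 with A_w > 0 = 1.
Sanity: Σ A_w = 16 = 2^4 = 16 ✓.


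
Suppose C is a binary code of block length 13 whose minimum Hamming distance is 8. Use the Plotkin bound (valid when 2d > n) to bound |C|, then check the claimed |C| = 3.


Plotkin bound M ≤ 4; given |C| = 3 ≤ bound (satisfied).

Check applicability: 2d = 16, n = 13.
2d − n = 3 > 0, so Plotkin applies.
Compute d/(2d−n) = 8/3 ≈ 2.6667.
⌊d/(2d−n)⌋ = 2.
Plotkin bound: M ≤ 2·2 = 4.
Given |C| = 3, check: satisfied.
This |C| is below the Plotkin bound.


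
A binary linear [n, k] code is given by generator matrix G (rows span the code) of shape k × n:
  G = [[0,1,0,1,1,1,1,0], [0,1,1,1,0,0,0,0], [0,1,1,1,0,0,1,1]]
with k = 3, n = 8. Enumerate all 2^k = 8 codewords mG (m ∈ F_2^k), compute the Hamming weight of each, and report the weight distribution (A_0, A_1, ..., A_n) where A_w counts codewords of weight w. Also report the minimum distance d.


Weight distribution: A_0 = 1, A_2 = 1, A_3 = 1, A_4 = 2, A_5 = 3. Minimum distance d = 2.

Enumerate all 2^3 = 8 messages m ∈ F_2^3.
For each, compute codeword c = mG in F_2^8, then tally its weight.
  m = 000 → c = 00000000, weight = 0.
  m = 100 → c = 01011110, weight = 5.
  m = 010 → c = 01110000, weight = 3.
  m = 110 → c = 00101110, weight = 4.
  m = 001 → c = 01110011, weight = 5.
  m = 101 → c = 00101101, weight = 4.
  m = 011 → c = 00000011, weight = 2.
  m = 111 → c = 01011101, weight = 5.
Tally weights:
  weight 0: 1 codewords.
  weight 2: 1 codewords.
  weight 3: 1 codewords.
  weight 4: 2 codewords.
  weight 5: 3 codewords.
Minimum distance d = smallest w > 0 with A_w > 0 = 2.
Sanity: Σ A_w = 8 = 2^3 = 8 ✓.


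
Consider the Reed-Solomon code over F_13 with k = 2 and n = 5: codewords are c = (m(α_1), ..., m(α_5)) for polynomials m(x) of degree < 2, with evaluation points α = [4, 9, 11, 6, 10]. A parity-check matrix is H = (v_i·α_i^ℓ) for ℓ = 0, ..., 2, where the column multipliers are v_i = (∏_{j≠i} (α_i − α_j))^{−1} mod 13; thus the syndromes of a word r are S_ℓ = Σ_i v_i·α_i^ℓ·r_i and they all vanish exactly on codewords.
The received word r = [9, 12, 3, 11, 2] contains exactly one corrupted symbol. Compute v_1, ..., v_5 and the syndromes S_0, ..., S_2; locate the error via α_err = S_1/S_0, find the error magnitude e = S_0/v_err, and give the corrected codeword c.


S = (6, 2, 5), error at position 2, error magnitude e = 11, c = [9, 1, 3, 11, 2].

Step 1: column multipliers v_i = (∏_{j≠i}(α_i − α_j))^{−1} mod 13.
  i = 1 (α = 4): (4−9)(4−11)(4−6)(4−10) = (−5)·(−7)·(−2)·(−6) = 420 ≡ 4, so v_1 = 4^{−1} = 10 (mod 13).
  i = 2 (α = 9): (9−4)(9−11)(9−6)(9−10) = 5·(−2)·3·(−1) = 30 ≡ 4, so v_2 = 4^{−1} = 10 (mod 13).
  i = 3 (α = 11): (11−4)(11−9)(11−6)(11−10) = 7·2·5·1 = 70 ≡ 5, so v_3 = 5^{−1} = 8 (mod 13).
  i = 4 (α = 6): (6−4)(6−9)(6−11)(6−10) = 2·(−3)·(−5)·(−4) = −120 ≡ 10, so v_4 = 10^{−1} = 4 (mod 13).
  i = 5 (α = 10): (10−4)(10−9)(10−11)(10−6) = 6·1·(−1)·4 = −24 ≡ 2, so v_5 = 2^{−1} = 7 (mod 13).
  v = [10, 10, 8, 4, 7].
Step 2: syndromes of r = [9, 12, 3, 11, 2] (all sums mod 13).
  S_0 = Σ v_i r_i = 10·9 + 10·12 + 8·3 + 4·11 + 7·2 = 292 ≡ 6.
  S_1 = Σ v_i α_i r_i = 10·4·9 + 10·9·12 + 8·11·3 + 4·6·11 + 7·10·2 = 2108 ≡ 2.
  α_i^2 mod 13 = [3, 3, 4, 10, 9].
  S_2 = Σ v_i α_i^2 r_i = 10·3·9 + 10·3·12 + 8·4·3 + 4·10·11 + 7·9·2 = 1292 ≡ 5.
  S = (6, 2, 5) ≠ 0, so r is not a codeword (an error is present).
Step 3: locate the error. For a single error e at position i, S_ℓ = v_i·e·α_i^ℓ, so α_err = S_1/S_0.
  S_0^{−1} = 6^{−1} = 11 (mod 13), so α_err = 2·11 = 22 ≡ 9 = α_2. Error position i = 2.
  Consistency check: S_2/S_1 = 5·7 = 35 ≡ 9 = α_err ✓ (single-error assumption holds).
Step 4: error magnitude e = S_0/v_2 = S_0·∏_{j≠2}(α_2 − α_j) = 6·4 = 24 ≡ 11 (mod 13).
Step 5: correct position 2: c_2 = r_2 − e = 12 − 11 ≡ 1 (mod 13). Hence c = [9, 1, 3, 11, 2].
  Check: interpolating c through the α_i gives m(x) = 5 + 1·x (degree < 2) with m(α_i) = c_i for every i, so c is indeed a codeword.


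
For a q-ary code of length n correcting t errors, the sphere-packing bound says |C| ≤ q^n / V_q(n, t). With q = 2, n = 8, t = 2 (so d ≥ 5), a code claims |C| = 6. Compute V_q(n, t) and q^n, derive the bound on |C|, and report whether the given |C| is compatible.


V_q(n, t) = 37, q^n = 256, Hamming bound = 6, |C| = 6 ≤ bound (satisfied).

Step 1: Compute V_q(n, t) = Σ_{j=0}^2 C(n, j) (q−1)^j.
  j = 0: C(8,0)·(1)^0 = 1·1 = 1.
  j = 1: C(8,1)·(1)^1 = 8·1 = 8.
  j = 2: C(8,2)·(1)^2 = 28·1 = 28.
  V_q(n, t) = 1 + 8 + 28 = 37.
Step 2: q^n = 2^8 = 256.
Step 3: Hamming bound ⌊q^n / V_q(n,t)⌋ = ⌊256/37⌋ = 6.
Step 4: Compare |C| = 6 to 6: satisfied.
The claimed |C| lies at the Hamming bound (tight).


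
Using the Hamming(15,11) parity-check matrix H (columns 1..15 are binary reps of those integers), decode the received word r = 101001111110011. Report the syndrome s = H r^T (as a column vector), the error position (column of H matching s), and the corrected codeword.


s = (0, 0, 1, 0)^T, error position = 2, corrected codeword c = 111001111110011

Compute s = H r^T mod 2 one row at a time:
  s_1 = 1 + 1 + 1 + 1 + 0 + 0 + 1 + 1 = 6 ≡ 0 (mod 2).
  s_2 = 0 + 0 + 1 + 1 + 0 + 0 + 1 + 1 = 4 ≡ 0 (mod 2).
  s_3 = 0 + 1 + 1 + 1 + 1 + 1 + 1 + 1 = 7 ≡ 1 (mod 2).
  s_4 = 1 + 1 + 0 + 1 + 1 + 1 + 0 + 1 = 6 ≡ 0 (mod 2).
s = (0, 0, 1, 0)^T — this equals column 2 of H (binary 0010), so error is at position 2.
Correct: flip bit 2 of r = 101001111110011 to get c = 111001111110011.


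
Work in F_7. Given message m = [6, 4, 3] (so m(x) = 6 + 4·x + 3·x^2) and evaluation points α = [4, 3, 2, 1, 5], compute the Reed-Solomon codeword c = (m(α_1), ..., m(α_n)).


c = [0, 3, 5, 6, 3]

Message polynomial: m(x) = 6 + 4·x + 3·x^2 (mod 7).
For each evaluation point α_i, compute m(α_i) mod 7:
  α_1 = 4: Horner steps 3 → 2 → 0, so m(4) = 0.
  α_2 = 3: Horner steps 3 → 6 → 3, so m(3) = 3.
  α_3 = 2: Horner steps 3 → 3 → 5, so m(2) = 5.
  α_4 = 1: Horner steps 3 → 0 → 6, so m(1) = 6.
  α_5 = 5: Horner steps 3 → 5 → 3, so m(5) = 3.
Codeword c = [0, 3, 5, 6, 3] ∈ F_7^5.


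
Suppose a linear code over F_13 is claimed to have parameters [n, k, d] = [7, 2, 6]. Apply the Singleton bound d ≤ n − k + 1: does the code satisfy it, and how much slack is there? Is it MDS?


Singleton RHS = n − k + 1 = 6, slack = 0, bound satisfied, MDS.

Singleton bound: d ≤ n − k + 1.
Here n = 7, k = 2, so n − k + 1 = 6.
Given d = 6, check d ≤ 6: YES.
Slack = (n − k + 1) − d = 0.
The code is MDS (slack = 0).
Description: the claimed parameters are [7, 2, 6]_13; such a code would be MDS (meets Singleton bound).


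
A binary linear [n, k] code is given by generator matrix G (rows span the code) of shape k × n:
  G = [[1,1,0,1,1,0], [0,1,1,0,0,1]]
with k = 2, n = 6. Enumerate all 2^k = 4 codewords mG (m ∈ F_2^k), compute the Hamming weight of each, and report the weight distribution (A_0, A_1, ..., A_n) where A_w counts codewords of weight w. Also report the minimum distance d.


Weight distribution: A_0 = 1, A_3 = 1, A_4 = 1, A_5 = 1. Minimum distance d = 3.

Enumerate all 2^2 = 4 messages m ∈ F_2^2.
For each, compute codeword c = mG in F_2^6, then tally its weight.
  m = 00 → c = 000000, weight = 0.
  m = 10 → c = 110110, weight = 4.
  m = 01 → c = 011001, weight = 3.
  m = 11 → c = 101111, weight = 5.
Tally weights:
  weight 0: 1 codewords.
  weight 3: 1 codewords.
  weight 4: 1 codewords.
  weight 5: 1 codewords.
Minimum distance d = smallest w > 0 with A_w > 0 = 3.
Sanity: Σ A_w = 4 = 2^2 = 4 ✓.


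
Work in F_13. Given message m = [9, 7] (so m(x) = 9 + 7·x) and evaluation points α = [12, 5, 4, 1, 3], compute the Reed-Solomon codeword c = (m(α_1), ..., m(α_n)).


c = [2, 5, 11, 3, 4]

Message polynomial: m(x) = 9 + 7·x (mod 13).
For each evaluation point α_i, compute m(α_i) mod 13:
  α_1 = 12: Horner steps 7 → 2, so m(12) = 2.
  α_2 = 5: Horner steps 7 → 5, so m(5) = 5.
  α_3 = 4: Horner steps 7 → 11, so m(4) = 11.
  α_4 = 1: Horner steps 7 → 3, so m(1) = 3.
  α_5 = 3: Horner steps 7 → 4, so m(3) = 4.
Codeword c = [2, 5, 11, 3, 4] ∈ F_13^5.


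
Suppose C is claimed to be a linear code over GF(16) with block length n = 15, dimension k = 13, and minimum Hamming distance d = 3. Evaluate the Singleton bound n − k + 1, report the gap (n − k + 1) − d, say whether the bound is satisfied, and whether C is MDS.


Singleton RHS = n − k + 1 = 3, slack = 0, bound satisfied, MDS.

Singleton bound: d ≤ n − k + 1.
Here n = 15, k = 13, so n − k + 1 = 3.
Given d = 3, check d ≤ 3: YES.
Slack = (n − k + 1) − d = 0.
The code is MDS (slack = 0).
Description: the claimed parameters are [15, 13, 3]_16; such a code would be MDS (meets Singleton bound).


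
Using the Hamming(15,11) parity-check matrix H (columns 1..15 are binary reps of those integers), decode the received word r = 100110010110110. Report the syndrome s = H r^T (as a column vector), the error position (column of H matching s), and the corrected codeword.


s = (1, 0, 1, 0)^T, error position = 10, corrected codeword c = 100110010010110

Compute s = H r^T mod 2 one row at a time:
  s_1 = 1 + 0 + 1 + 1 + 0 + 1 + 1 + 0 = 5 ≡ 1 (mod 2).
  s_2 = 1 + 1 + 0 + 0 + 0 + 1 + 1 + 0 = 4 ≡ 0 (mod 2).
  s_3 = 0 + 0 + 0 + 0 + 1 + 1 + 1 + 0 = 3 ≡ 1 (mod 2).
  s_4 = 1 + 0 + 1 + 0 + 0 + 1 + 1 + 0 = 4 ≡ 0 (mod 2).
s = (1, 0, 1, 0)^T — this equals column 10 of H (binary 1010), so error is at position 10.
Correct: flip bit 10 of r = 100110010110110 to get c = 100110010010110.


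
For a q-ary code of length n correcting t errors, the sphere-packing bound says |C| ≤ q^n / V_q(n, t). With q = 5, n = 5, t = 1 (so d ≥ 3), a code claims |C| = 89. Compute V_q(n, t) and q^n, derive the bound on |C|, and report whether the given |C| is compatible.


V_q(n, t) = 21, q^n = 3125, Hamming bound = 148, |C| = 89 ≤ bound (satisfied).

Step 1: Compute V_q(n, t) = Σ_{j=0}^1 C(n, j) (q−1)^j.
  j = 0: C(5,0)·(4)^0 = 1·1 = 1.
  j = 1: C(5,1)·(4)^1 = 5·4 = 20.
  V_q(n, t) = 1 + 20 = 21.
Step 2: q^n = 5^5 = 3125.
Step 3: Hamming bound ⌊q^n / V_q(n,t)⌋ = ⌊3125/21⌋ = 148.
Step 4: Compare |C| = 89 to 148: satisfied.
The claimed |C| lies below the Hamming bound.


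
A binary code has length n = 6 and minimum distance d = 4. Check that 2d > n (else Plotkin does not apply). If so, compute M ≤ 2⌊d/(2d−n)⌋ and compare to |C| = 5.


Plotkin bound M ≤ 4; given |C| = 5 > bound (violated).

Check applicability: 2d = 8, n = 6.
2d − n = 2 > 0, so Plotkin applies.
Compute d/(2d−n) = 4/2 ≈ 2.0000.
⌊d/(2d−n)⌋ = 2.
Plotkin bound: M ≤ 2·2 = 4.
Given |C| = 5, check: VIOLATED.
This |C| is above the Plotkin bound, so no binary code with n = 6, d = 4 and 5 codewords exists.


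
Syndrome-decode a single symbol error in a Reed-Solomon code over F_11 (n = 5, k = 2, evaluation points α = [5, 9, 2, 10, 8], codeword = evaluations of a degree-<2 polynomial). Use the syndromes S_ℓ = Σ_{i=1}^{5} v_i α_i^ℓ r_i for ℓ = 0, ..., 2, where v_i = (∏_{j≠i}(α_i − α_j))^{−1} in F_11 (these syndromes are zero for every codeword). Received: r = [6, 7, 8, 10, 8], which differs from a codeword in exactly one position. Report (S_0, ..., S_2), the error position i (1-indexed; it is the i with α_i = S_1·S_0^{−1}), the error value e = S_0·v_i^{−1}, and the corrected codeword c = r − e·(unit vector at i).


S = (5, 7, 1), error at position 5, error magnitude e = 4, c = [6, 7, 8, 10, 4].

Step 1: column multipliers v_i = (∏_{j≠i}(α_i − α_j))^{−1} mod 11.
  i = 1 (α = 5): (5−9)(5−2)(5−10)(5−8) = (−4)·3·(−5)·(−3) = −180 ≡ 7, so v_1 = 7^{−1} = 8 (mod 11).
  i = 2 (α = 9): (9−5)(9−2)(9−10)(9−8) = 4·7·(−1)·1 = −28 ≡ 5, so v_2 = 5^{−1} = 9 (mod 11).
  i = 3 (α = 2): (2−5)(2−9)(2−10)(2−8) = (−3)·(−7)·(−8)·(−6) = 1008 ≡ 7, so v_3 = 7^{−1} = 8 (mod 11).
  i = 4 (α = 10): (10−5)(10−9)(10−2)(10−8) = 5·1·8·2 = 80 ≡ 3, so v_4 = 3^{−1} = 4 (mod 11).
  i = 5 (α = 8): (8−5)(8−9)(8−2)(8−10) = 3·(−1)·6·(−2) = 36 ≡ 3, so v_5 = 3^{−1} = 4 (mod 11).
  v = [8, 9, 8, 4, 4].
Step 2: syndromes of r = [6, 7, 8, 10, 8] (all sums mod 11).
  S_0 = Σ v_i r_i = 8·6 + 9·7 + 8·8 + 4·10 + 4·8 = 247 ≡ 5.
  S_1 = Σ v_i α_i r_i = 8·5·6 + 9·9·7 + 8·2·8 + 4·10·10 + 4·8·8 = 1591 ≡ 7.
  α_i^2 mod 11 = [3, 4, 4, 1, 9].
  S_2 = Σ v_i α_i^2 r_i = 8·3·6 + 9·4·7 + 8·4·8 + 4·1·10 + 4·9·8 = 980 ≡ 1.
  S = (5, 7, 1) ≠ 0, so r is not a codeword (an error is present).
Step 3: locate the error. For a single error e at position i, S_ℓ = v_i·e·α_i^ℓ, so α_err = S_1/S_0.
  S_0^{−1} = 5^{−1} = 9 (mod 11), so α_err = 7·9 = 63 ≡ 8 = α_5. Error position i = 5.
  Consistency check: S_2/S_1 = 1·8 = 8 ≡ 8 = α_err ✓ (single-error assumption holds).
Step 4: error magnitude e = S_0/v_5 = S_0·∏_{j≠5}(α_5 − α_j) = 5·3 = 15 ≡ 4 (mod 11).
Step 5: correct position 5: c_5 = r_5 − e = 8 − 4 ≡ 4 (mod 11). Hence c = [6, 7, 8, 10, 4].
  Check: interpolating c through the α_i gives m(x) = 2 + 3·x (degree < 2) with m(α_i) = c_i for every i, so c is indeed a codeword.


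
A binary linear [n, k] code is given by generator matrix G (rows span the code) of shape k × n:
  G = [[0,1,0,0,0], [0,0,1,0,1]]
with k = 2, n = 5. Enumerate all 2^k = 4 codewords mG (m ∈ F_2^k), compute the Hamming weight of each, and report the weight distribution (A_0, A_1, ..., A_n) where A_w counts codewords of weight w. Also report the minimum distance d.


Weight distribution: A_0 = 1, A_1 = 1, A_2 = 1, A_3 = 1. Minimum distance d = 1.

Enumerate all 2^2 = 4 messages m ∈ F_2^2.
For each, compute codeword c = mG in F_2^5, then tally its weight.
  m = 00 → c = 00000, weight = 0.
  m = 10 → c = 01000, weight = 1.
  m = 01 → c = 00101, weight = 2.
  m = 11 → c = 01101, weight = 3.
Tally weights:
  weight 0: 1 codewords.
  weight 1: 1 codewords.
  weight 2: 1 codewords.
  weight 3: 1 codewords.
Minimum distance d = smallest w > 0 with A_w > 0 = 1.
Sanity: Σ A_w = 4 = 2^2 = 4 ✓.


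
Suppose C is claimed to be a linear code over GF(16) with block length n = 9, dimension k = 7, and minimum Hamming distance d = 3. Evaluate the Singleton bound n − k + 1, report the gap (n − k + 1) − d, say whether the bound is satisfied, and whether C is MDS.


Singleton RHS = n − k + 1 = 3, slack = 0, bound satisfied, MDS.

Singleton bound: d ≤ n − k + 1.
Here n = 9, k = 7, so n − k + 1 = 3.
Given d = 3, check d ≤ 3: YES.
Slack = (n − k + 1) − d = 0.
The code is MDS (slack = 0).
Description: the claimed parameters are [9, 7, 3]_16; such a code would be MDS (meets Singleton bound).


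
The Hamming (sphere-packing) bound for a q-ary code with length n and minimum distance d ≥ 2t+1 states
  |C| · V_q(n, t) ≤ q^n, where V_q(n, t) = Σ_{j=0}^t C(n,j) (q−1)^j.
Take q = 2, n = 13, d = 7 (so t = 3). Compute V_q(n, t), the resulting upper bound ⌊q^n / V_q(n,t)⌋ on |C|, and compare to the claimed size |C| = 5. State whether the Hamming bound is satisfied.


V_q(n, t) = 378, q^n = 8192, Hamming bound = 21, |C| = 5 ≤ bound (satisfied).

Step 1: Compute V_q(n, t) = Σ_{j=0}^3 C(n, j) (q−1)^j.
  j = 0: C(13,0)·(1)^0 = 1·1 = 1.
  j = 1: C(13,1)·(1)^1 = 13·1 = 13.
  j = 2: C(13,2)·(1)^2 = 78·1 = 78.
  j = 3: C(13,3)·(1)^3 = 286·1 = 286.
  V_q(n, t) = 1 + 13 + 78 + 286 = 378.
Step 2: q^n = 2^13 = 8192.
Step 3: Hamming bound ⌊q^n / V_q(n,t)⌋ = ⌊8192/378⌋ = 21.
Step 4: Compare |C| = 5 to 21: satisfied.
The claimed |C| lies below the Hamming bound.


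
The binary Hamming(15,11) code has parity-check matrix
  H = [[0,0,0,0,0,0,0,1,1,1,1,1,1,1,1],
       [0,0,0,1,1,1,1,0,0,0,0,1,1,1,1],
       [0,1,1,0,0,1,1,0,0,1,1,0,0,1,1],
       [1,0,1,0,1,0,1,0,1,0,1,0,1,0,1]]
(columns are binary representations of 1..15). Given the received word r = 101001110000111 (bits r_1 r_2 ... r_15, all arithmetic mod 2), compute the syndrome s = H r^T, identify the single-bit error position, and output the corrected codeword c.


s = (0, 1, 1, 1)^T, error position = 7, corrected codeword c = 101001010000111

Compute s = H r^T mod 2 one row at a time:
  s_1 = 1 + 0 + 0 + 0 + 0 + 1 + 1 + 1 = 4 ≡ 0 (mod 2).
  s_2 = 0 + 0 + 1 + 1 + 0 + 1 + 1 + 1 = 5 ≡ 1 (mod 2).
  s_3 = 0 + 1 + 1 + 1 + 0 + 0 + 1 + 1 = 5 ≡ 1 (mod 2).
  s_4 = 1 + 1 + 0 + 1 + 0 + 0 + 1 + 1 = 5 ≡ 1 (mod 2).
s = (0, 1, 1, 1)^T — this equals column 7 of H (binary 0111), so error is at position 7.
Correct: flip bit 7 of r = 101001110000111 to get c = 101001010000111.


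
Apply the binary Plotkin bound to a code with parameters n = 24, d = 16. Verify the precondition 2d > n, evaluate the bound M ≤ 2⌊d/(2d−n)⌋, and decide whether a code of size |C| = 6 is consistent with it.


Plotkin bound M ≤ 4; given |C| = 6 > bound (violated).

Check applicability: 2d = 32, n = 24.
2d − n = 8 > 0, so Plotkin applies.
Compute d/(2d−n) = 16/8 ≈ 2.0000.
⌊d/(2d−n)⌋ = 2.
Plotkin bound: M ≤ 2·2 = 4.
Given |C| = 6, check: VIOLATED.
This |C| is above the Plotkin bound, so no binary code with n = 24, d = 16 and 6 codewords exists.


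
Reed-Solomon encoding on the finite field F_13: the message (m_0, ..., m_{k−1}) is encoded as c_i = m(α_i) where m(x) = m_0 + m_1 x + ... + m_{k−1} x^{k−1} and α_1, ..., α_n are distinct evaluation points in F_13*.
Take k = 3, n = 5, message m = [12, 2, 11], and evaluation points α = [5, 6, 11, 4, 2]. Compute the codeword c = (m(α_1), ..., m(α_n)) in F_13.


c = [11, 4, 0, 1, 8]

Message polynomial: m(x) = 12 + 2·x + 11·x^2 (mod 13).
For each evaluation point α_i, compute m(α_i) mod 13:
  α_1 = 5: Horner steps 11 → 5 → 11, so m(5) = 11.
  α_2 = 6: Horner steps 11 → 3 → 4, so m(6) = 4.
  α_3 = 11: Horner steps 11 → 6 → 0, so m(11) = 0.
  α_4 = 4: Horner steps 11 → 7 → 1, so m(4) = 1.
  α_5 = 2: Horner steps 11 → 11 → 8, so m(2) = 8.
Codeword c = [11, 4, 0, 1, 8] ∈ F_13^5.


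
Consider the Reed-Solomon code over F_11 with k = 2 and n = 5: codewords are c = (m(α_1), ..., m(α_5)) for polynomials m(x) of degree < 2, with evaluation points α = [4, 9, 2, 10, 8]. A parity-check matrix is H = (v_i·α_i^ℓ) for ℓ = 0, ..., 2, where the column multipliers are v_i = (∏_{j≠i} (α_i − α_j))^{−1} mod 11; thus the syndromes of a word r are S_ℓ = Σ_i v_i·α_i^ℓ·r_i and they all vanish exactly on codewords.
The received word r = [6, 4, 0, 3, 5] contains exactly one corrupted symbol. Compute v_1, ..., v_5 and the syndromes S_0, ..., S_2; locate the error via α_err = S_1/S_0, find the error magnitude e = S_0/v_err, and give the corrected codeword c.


S = (4, 5, 9), error at position 1, error magnitude e = 8, c = [9, 4, 0, 3, 5].

Step 1: column multipliers v_i = (∏_{j≠i}(α_i − α_j))^{−1} mod 11.
  i = 1 (α = 4): (4−9)(4−2)(4−10)(4−8) = (−5)·2·(−6)·(−4) = −240 ≡ 2, so v_1 = 2^{−1} = 6 (mod 11).
  i = 2 (α = 9): (9−4)(9−2)(9−10)(9−8) = 5·7·(−1)·1 = −35 ≡ 9, so v_2 = 9^{−1} = 5 (mod 11).
  i = 3 (α = 2): (2−4)(2−9)(2−10)(2−8) = (−2)·(−7)·(−8)·(−6) = 672 ≡ 1, so v_3 = 1^{−1} = 1 (mod 11).
  i = 4 (α = 10): (10−4)(10−9)(10−2)(10−8) = 6·1·8·2 = 96 ≡ 8, so v_4 = 8^{−1} = 7 (mod 11).
  i = 5 (α = 8): (8−4)(8−9)(8−2)(8−10) = 4·(−1)·6·(−2) = 48 ≡ 4, so v_5 = 4^{−1} = 3 (mod 11).
  v = [6, 5, 1, 7, 3].
Step 2: syndromes of r = [6, 4, 0, 3, 5] (all sums mod 11).
  S_0 = Σ v_i r_i = 6·6 + 5·4 + 1·0 + 7·3 + 3·5 = 92 ≡ 4.
  S_1 = Σ v_i α_i r_i = 6·4·6 + 5·9·4 + 1·2·0 + 7·10·3 + 3·8·5 = 654 ≡ 5.
  α_i^2 mod 11 = [5, 4, 4, 1, 9].
  S_2 = Σ v_i α_i^2 r_i = 6·5·6 + 5·4·4 + 1·4·0 + 7·1·3 + 3·9·5 = 416 ≡ 9.
  S = (4, 5, 9) ≠ 0, so r is not a codeword (an error is present).
Step 3: locate the error. For a single error e at position i, S_ℓ = v_i·e·α_i^ℓ, so α_err = S_1/S_0.
  S_0^{−1} = 4^{−1} = 3 (mod 11), so α_err = 5·3 = 15 ≡ 4 = α_1. Error position i = 1.
  Consistency check: S_2/S_1 = 9·9 = 81 ≡ 4 = α_err ✓ (single-error assumption holds).
Step 4: error magnitude e = S_0/v_1 = S_0·∏_{j≠1}(α_1 − α_j) = 4·2 = 8 ≡ 8 (mod 11).
Step 5: correct position 1: c_1 = r_1 − e = 6 − 8 ≡ 9 (mod 11). Hence c = [9, 4, 0, 3, 5].
  Check: interpolating c through the α_i gives m(x) = 2 + 10·x (degree < 2) with m(α_i) = c_i for every i, so c is indeed a codeword.


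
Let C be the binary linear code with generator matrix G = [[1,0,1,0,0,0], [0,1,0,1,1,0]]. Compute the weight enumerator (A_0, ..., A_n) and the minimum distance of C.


Weight distribution: A_0 = 1, A_2 = 1, A_3 = 1, A_5 = 1. Minimum distance d = 2.

Enumerate all 2^2 = 4 messages m ∈ F_2^2.
For each, compute codeword c = mG in F_2^6, then tally its weight.
  m = 00 → c = 000000, weight = 0.
  m = 10 → c = 101000, weight = 2.
  m = 01 → c = 010110, weight = 3.
  m = 11 → c = 111110, weight = 5.
Tally weights:
  weight 0: 1 codewords.
  weight 2: 1 codewords.
  weight 3: 1 codewords.
  weight 5: 1 codewords.
Minimum distance d = smallest w > 0 with A_w > 0 = 2.
Sanity: Σ A_w = 4 = 2^2 = 4 ✓.


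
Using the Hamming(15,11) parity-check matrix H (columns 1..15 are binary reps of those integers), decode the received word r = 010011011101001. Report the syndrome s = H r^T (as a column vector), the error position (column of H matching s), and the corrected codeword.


s = (1, 0, 0, 1)^T, error position = 9, corrected codeword c = 010011010101001

Compute s = H r^T mod 2 one row at a time:
  s_1 = 1 + 1 + 1 + 0 + 1 + 0 + 0 + 1 = 5 ≡ 1 (mod 2).
  s_2 = 0 + 1 + 1 + 0 + 1 + 0 + 0 + 1 = 4 ≡ 0 (mod 2).
  s_3 = 1 + 0 + 1 + 0 + 1 + 0 + 0 + 1 = 4 ≡ 0 (mod 2).
  s_4 = 0 + 0 + 1 + 0 + 1 + 0 + 0 + 1 = 3 ≡ 1 (mod 2).
s = (1, 0, 0, 1)^T — this equals column 9 of H (binary 1001), so error is at position 9.
Correct: flip bit 9 of r = 010011011101001 to get c = 010011010101001.


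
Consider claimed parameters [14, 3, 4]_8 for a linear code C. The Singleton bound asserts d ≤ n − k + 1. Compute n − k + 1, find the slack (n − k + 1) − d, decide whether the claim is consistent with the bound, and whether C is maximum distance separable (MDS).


Singleton RHS = n − k + 1 = 12, slack = 8, bound satisfied, not MDS.

Singleton bound: d ≤ n − k + 1.
Here n = 14, k = 3, so n − k + 1 = 12.
Given d = 4, check d ≤ 12: YES.
Slack = (n − k + 1) − d = 8.
The code is NOT MDS (slack = 8 > 0).
Description: the claimed parameters are [14, 3, 4]_8; such a code would be non-MDS.


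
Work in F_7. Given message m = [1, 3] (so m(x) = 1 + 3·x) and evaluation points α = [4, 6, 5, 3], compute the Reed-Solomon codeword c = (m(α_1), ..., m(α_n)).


c = [6, 5, 2, 3]

Message polynomial: m(x) = 1 + 3·x (mod 7).
For each evaluation point α_i, compute m(α_i) mod 7:
  α_1 = 4: Horner steps 3 → 6, so m(4) = 6.
  α_2 = 6: Horner steps 3 → 5, so m(6) = 5.
  α_3 = 5: Horner steps 3 → 2, so m(5) = 2.
  α_4 = 3: Horner steps 3 → 3, so m(3) = 3.
Codeword c = [6, 5, 2, 3] ∈ F_7^4.


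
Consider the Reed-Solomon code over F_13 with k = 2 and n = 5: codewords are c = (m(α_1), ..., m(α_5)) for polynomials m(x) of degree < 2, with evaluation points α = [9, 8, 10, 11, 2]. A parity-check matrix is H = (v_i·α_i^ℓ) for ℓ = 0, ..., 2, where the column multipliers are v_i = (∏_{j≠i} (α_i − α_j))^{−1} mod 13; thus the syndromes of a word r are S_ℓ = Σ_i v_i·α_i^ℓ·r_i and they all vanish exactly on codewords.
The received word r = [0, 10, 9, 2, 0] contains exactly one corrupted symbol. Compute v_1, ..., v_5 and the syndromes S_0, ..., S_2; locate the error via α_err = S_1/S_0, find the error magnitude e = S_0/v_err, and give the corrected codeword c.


S = (10, 12, 4), error at position 1, error magnitude e = 10, c = [3, 10, 9, 2, 0].

Step 1: column multipliers v_i = (∏_{j≠i}(α_i − α_j))^{−1} mod 13.
  i = 1 (α = 9): (9−8)(9−10)(9−11)(9−2) = 1·(−1)·(−2)·7 = 14 ≡ 1, so v_1 = 1^{−1} = 1 (mod 13).
  i = 2 (α = 8): (8−9)(8−10)(8−11)(8−2) = (−1)·(−2)·(−3)·6 = −36 ≡ 3, so v_2 = 3^{−1} = 9 (mod 13).
  i = 3 (α = 10): (10−9)(10−8)(10−11)(10−2) = 1·2·(−1)·8 = −16 ≡ 10, so v_3 = 10^{−1} = 4 (mod 13).
  i = 4 (α = 11): (11−9)(11−8)(11−10)(11−2) = 2·3·1·9 = 54 ≡ 2, so v_4 = 2^{−1} = 7 (mod 13).
  i = 5 (α = 2): (2−9)(2−8)(2−10)(2−11) = (−7)·(−6)·(−8)·(−9) = 3024 ≡ 8, so v_5 = 8^{−1} = 5 (mod 13).
  v = [1, 9, 4, 7, 5].
Step 2: syndromes of r = [0, 10, 9, 2, 0] (all sums mod 13).
  S_0 = Σ v_i r_i = 1·0 + 9·10 + 4·9 + 7·2 + 5·0 = 140 ≡ 10.
  S_1 = Σ v_i α_i r_i = 1·9·0 + 9·8·10 + 4·10·9 + 7·11·2 + 5·2·0 = 1234 ≡ 12.
  α_i^2 mod 13 = [3, 12, 9, 4, 4].
  S_2 = Σ v_i α_i^2 r_i = 1·3·0 + 9·12·10 + 4·9·9 + 7·4·2 + 5·4·0 = 1460 ≡ 4.
  S = (10, 12, 4) ≠ 0, so r is not a codeword (an error is present).
Step 3: locate the error. For a single error e at position i, S_ℓ = v_i·e·α_i^ℓ, so α_err = S_1/S_0.
  S_0^{−1} = 10^{−1} = 4 (mod 13), so α_err = 12·4 = 48 ≡ 9 = α_1. Error position i = 1.
  Consistency check: S_2/S_1 = 4·12 = 48 ≡ 9 = α_err ✓ (single-error assumption holds).
Step 4: error magnitude e = S_0/v_1 = S_0·∏_{j≠1}(α_1 − α_j) = 10·1 = 10 ≡ 10 (mod 13).
Step 5: correct position 1: c_1 = r_1 − e = 0 − 10 ≡ 3 (mod 13). Hence c = [3, 10, 9, 2, 0].
  Check: interpolating c through the α_i gives m(x) = 1 + 6·x (degree < 2) with m(α_i) = c_i for every i, so c is indeed a codeword.


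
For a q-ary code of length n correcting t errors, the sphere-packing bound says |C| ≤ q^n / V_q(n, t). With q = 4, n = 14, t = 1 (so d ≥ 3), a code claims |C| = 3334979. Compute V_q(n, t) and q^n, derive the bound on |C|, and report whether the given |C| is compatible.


V_q(n, t) = 43, q^n = 268435456, Hamming bound = 6242685, |C| = 3334979 ≤ bound (satisfied).

Step 1: Compute V_q(n, t) = Σ_{j=0}^1 C(n, j) (q−1)^j.
  j = 0: C(14,0)·(3)^0 = 1·1 = 1.
  j = 1: C(14,1)·(3)^1 = 14·3 = 42.
  V_q(n, t) = 1 + 42 = 43.
Step 2: q^n = 4^14 = 268435456.
Step 3: Hamming bound ⌊q^n / V_q(n,t)⌋ = ⌊268435456/43⌋ = 6242685.
Step 4: Compare |C| = 3334979 to 6242685: satisfied.
The claimed |C| lies below the Hamming bound.


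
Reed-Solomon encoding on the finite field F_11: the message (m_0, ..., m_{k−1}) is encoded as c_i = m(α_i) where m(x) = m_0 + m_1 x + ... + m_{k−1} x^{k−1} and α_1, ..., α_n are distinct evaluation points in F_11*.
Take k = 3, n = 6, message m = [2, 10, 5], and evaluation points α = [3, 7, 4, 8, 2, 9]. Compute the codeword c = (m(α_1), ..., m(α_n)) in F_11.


c = [0, 9, 1, 6, 9, 2]

Message polynomial: m(x) = 2 + 10·x + 5·x^2 (mod 11).
For each evaluation point α_i, compute m(α_i) mod 11:
  α_1 = 3: Horner steps 5 → 3 → 0, so m(3) = 0.
  α_2 = 7: Horner steps 5 → 1 → 9, so m(7) = 9.
  α_3 = 4: Horner steps 5 → 8 → 1, so m(4) = 1.
  α_4 = 8: Horner steps 5 → 6 → 6, so m(8) = 6.
  α_5 = 2: Horner steps 5 → 9 → 9, so m(2) = 9.
  α_6 = 9: Horner steps 5 → 0 → 2, so m(9) = 2.
Codeword c = [0, 9, 1, 6, 9, 2] ∈ F_11^6.


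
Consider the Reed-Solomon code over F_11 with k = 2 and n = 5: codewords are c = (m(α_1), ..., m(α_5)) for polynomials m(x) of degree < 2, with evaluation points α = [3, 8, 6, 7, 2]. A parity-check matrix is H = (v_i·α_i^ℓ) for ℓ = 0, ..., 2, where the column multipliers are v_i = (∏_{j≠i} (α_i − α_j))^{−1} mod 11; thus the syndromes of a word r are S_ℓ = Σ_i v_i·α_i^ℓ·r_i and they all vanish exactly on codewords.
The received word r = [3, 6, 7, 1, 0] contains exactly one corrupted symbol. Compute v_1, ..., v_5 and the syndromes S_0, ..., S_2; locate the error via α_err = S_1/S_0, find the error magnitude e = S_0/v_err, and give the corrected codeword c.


S = (9, 7, 3), error at position 5, error magnitude e = 2, c = [3, 6, 7, 1, 9].

Step 1: column multipliers v_i = (∏_{j≠i}(α_i − α_j))^{−1} mod 11.
  i = 1 (α = 3): (3−8)(3−6)(3−7)(3−2) = (−5)·(−3)·(−4)·1 = −60 ≡ 6, so v_1 = 6^{−1} = 2 (mod 11).
  i = 2 (α = 8): (8−3)(8−6)(8−7)(8−2) = 5·2·1·6 = 60 ≡ 5, so v_2 = 5^{−1} = 9 (mod 11).
  i = 3 (α = 6): (6−3)(6−8)(6−7)(6−2) = 3·(−2)·(−1)·4 = 24 ≡ 2, so v_3 = 2^{−1} = 6 (mod 11).
  i = 4 (α = 7): (7−3)(7−8)(7−6)(7−2) = 4·(−1)·1·5 = −20 ≡ 2, so v_4 = 2^{−1} = 6 (mod 11).
  i = 5 (α = 2): (2−3)(2−8)(2−6)(2−7) = (−1)·(−6)·(−4)·(−5) = 120 ≡ 10, so v_5 = 10^{−1} = 10 (mod 11).
  v = [2, 9, 6, 6, 10].
Step 2: syndromes of r = [3, 6, 7, 1, 0] (all sums mod 11).
  S_0 = Σ v_i r_i = 2·3 + 9·6 + 6·7 + 6·1 + 10·0 = 108 ≡ 9.
  S_1 = Σ v_i α_i r_i = 2·3·3 + 9·8·6 + 6·6·7 + 6·7·1 + 10·2·0 = 744 ≡ 7.
  α_i^2 mod 11 = [9, 9, 3, 5, 4].
  S_2 = Σ v_i α_i^2 r_i = 2·9·3 + 9·9·6 + 6·3·7 + 6·5·1 + 10·4·0 = 696 ≡ 3.
  S = (9, 7, 3) ≠ 0, so r is not a codeword (an error is present).
Step 3: locate the error. For a single error e at position i, S_ℓ = v_i·e·α_i^ℓ, so α_err = S_1/S_0.
  S_0^{−1} = 9^{−1} = 5 (mod 11), so α_err = 7·5 = 35 ≡ 2 = α_5. Error position i = 5.
  Consistency check: S_2/S_1 = 3·8 = 24 ≡ 2 = α_err ✓ (single-error assumption holds).
Step 4: error magnitude e = S_0/v_5 = S_0·∏_{j≠5}(α_5 − α_j) = 9·10 = 90 ≡ 2 (mod 11).
Step 5: correct position 5: c_5 = r_5 − e = 0 − 2 ≡ 9 (mod 11). Hence c = [3, 6, 7, 1, 9].
  Check: interpolating c through the α_i gives m(x) = 10 + 5·x (degree < 2) with m(α_i) = c_i for every i, so c is indeed a codeword.
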